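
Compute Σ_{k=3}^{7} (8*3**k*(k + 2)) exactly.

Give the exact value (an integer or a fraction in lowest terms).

r(k) = 3*(k + 3)/(k + 2) after simplifying.
Take A(k)=3, B(k)=1, C(k)=k + 2.
Solve (3)·f(k+1) − (1)·f(k) = k + 2.
From deg A=0, deg B=0, deg C=1: d=1.
A polynomial solution: f(k) = (2*k + 1)/4.
R(k) = B(k−1)·f(k)/C(k) = (2*k + 1)/(4*(k + 2)); s_k = R·t_k = 3**k*(4*k + 2).
s_(k+1) − s_k = 8*3**k*(k + 2) = t_k.
Telescoping: Σ = s_(8) − s_(3) = 223074 − (378) = 222696.

Σ = 222696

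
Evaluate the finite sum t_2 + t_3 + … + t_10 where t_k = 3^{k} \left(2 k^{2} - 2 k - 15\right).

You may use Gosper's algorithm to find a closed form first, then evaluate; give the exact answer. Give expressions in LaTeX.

t_(k+1)/t_k = 3*(2*k**2 + 2*k - 15)/(2*k**2 - 2*k - 15).
Take A(k)=3, B(k)=1, C(k)=k**2 - k - 15/2.
Key eq: (3)·f(k+1) = (1)·f(k) + (k**2 - k - 15/2).
From deg A=0, deg B=0, deg C=2: d=2.
Coefficient equations give f(k) = (k**2 - 4*k - 3)/2.
Certificate R = B(k−1)f/C = (k**2 - 4*k - 3)/(2*k**2 - 2*k - 15) gives s_k = 3**k*(k**2 - 4*k - 3).
s_(k+1) − s_k = 3**k*(2*k**2 - 2*k - 15) = t_k.
Σ_(k=2)^(10) t_k = s_(11) − s_(2) = 13108878 − (-63) = 13108941.

Σ = 13108941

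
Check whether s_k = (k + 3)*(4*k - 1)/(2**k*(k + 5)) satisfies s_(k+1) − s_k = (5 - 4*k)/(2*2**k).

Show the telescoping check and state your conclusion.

s_(k+1) = (k + 4)*(4*k + 3)/(2*2**k*(k + 6))
s_(k+1) − s_k = (-4*k**3 - 31*k**2 - 19*k + 96)/(2*2**k*(k**2 + 11*k + 30))
(s_(k+1) − s_k) − t_k = (4*k**2 + 23*k - 27)/(2**k*(k**2 + 11*k + 30))

Invalid: residual (4*k**2 + 23*k - 27)/(2**k*(k**2 + 11*k + 30)) ≠ 0.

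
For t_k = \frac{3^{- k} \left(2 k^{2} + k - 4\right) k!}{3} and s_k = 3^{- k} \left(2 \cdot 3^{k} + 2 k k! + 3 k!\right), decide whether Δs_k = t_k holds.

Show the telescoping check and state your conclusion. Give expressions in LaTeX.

Valid — Δs_k = t_k.

s_(k+1) = (6*3**k + 2*k**2*factorial(k) + 7*k*factorial(k) + 5*factorial(k))/(3*3**k)
s_(k+1) − s_k = (2*k**2 + k - 4)*factorial(k)/(3*3**k)
(s_(k+1) − s_k) − t_k = 0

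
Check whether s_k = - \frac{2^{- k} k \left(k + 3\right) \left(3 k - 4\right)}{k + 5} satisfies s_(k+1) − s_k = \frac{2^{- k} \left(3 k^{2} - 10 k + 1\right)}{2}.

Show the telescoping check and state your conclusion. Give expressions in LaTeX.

s_(k+1) = -(k + 1)*(k + 4)*(3*k - 1)/(2*2**k*(k + 6))
s_(k+1) − s_k = (3*k**4 + 17*k**3 - 41*k**2 - 175*k + 20)/(2*2**k*(k**2 + 11*k + 30))
(s_(k+1) − s_k) − t_k = (-3*k**3 - 11*k**2 + 57*k - 5)/(2**k*(k**2 + 11*k + 30))

Invalid: residual \frac{2^{- k} \left(- 3 k^{3} - 11 k^{2} + 57 k - 5\right)}{k^{2} + 11 k + 30} ≠ 0.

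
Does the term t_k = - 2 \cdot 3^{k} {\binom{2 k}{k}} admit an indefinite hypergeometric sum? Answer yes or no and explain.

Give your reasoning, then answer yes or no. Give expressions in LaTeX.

No; the degree bound rules out any f.

r(k) = 6*(2*k + 1)/(k + 1) after simplifying.
Normal form (A,B,C) = (12*k + 6, k + 1, 1).
f must satisfy (12*k + 6)·f(k+1) − (k)·f(k) = 1.
d = -1 from the (1,1,0) case.
Bound -1 < 0, so the key equation has no polynomial solution.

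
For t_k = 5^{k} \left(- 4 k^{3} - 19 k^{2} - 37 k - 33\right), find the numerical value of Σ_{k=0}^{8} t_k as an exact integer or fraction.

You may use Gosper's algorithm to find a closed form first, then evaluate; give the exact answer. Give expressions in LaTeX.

Ratio r(k) = 5*(4*k**3 + 31*k**2 + 87*k + 93)/(4*k**3 + 19*k**2 + 37*k + 33).
Take A(k)=5, B(k)=1, C(k)=k**3 + 19*k**2/4 + 37*k/4 + 33/4.
f must satisfy (5)·f(k+1) − (1)·f(k) = k**3 + 19*k**2/4 + 37*k/4 + 33/4.
From deg A=0, deg B=0, deg C=3: d=3.
Match coefficients ⇒ f(k) = (k**3 + k**2 + 3*k + 2)/4.
So s_k = (B(k−1)f/C)·t_k = ((k**3 + k**2 + 3*k + 2)/(4*k**3 + 19*k**2 + 37*k + 33))·t_k = 5**k*(-k**3 - k**2 - 3*k - 2).
Check: Δs_k = 5**k*(-4*k**3 - 19*k**2 - 37*k - 33). ✓
Σ_(k=0)^(8) t_k = s_(9) − s_(0) = -1638671875 − (-2) = -1638671873.

Σ = -1638671873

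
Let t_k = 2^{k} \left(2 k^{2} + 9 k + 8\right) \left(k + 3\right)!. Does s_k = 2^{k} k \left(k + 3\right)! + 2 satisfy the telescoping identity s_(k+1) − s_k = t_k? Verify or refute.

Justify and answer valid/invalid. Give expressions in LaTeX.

valid (s_(k+1) − s_k reduces to t_k)

s_(k+1) = 2**(k + 1)*(k + 1)*factorial(k + 4) + 2
s_(k+1) − s_k = 2**k*(2*k**2 + 9*k + 8)*factorial(k + 3)
(s_(k+1) − s_k) − t_k = 0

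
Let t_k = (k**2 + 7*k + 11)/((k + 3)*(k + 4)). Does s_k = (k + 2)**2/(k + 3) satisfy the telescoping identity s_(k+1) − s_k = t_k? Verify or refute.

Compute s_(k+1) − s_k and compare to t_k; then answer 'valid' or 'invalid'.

s_(k+1) = (k + 3)**2/(k + 4)
s_(k+1) − s_k = (k**2 + 7*k + 11)/(k**2 + 7*k + 12)
(s_(k+1) − s_k) − t_k = 0

Valid — Δs_k = t_k.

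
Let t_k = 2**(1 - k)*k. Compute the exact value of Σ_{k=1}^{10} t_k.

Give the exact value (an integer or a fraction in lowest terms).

Σ = 509/128

t_(k+1)/t_k = (k + 1)/(2*k).
So A=1/2 and B=1, with C=k.
Key eq: (1/2)·f(k+1) = (1)·f(k) + (k).
Degrees (0,0,1) ⇒ d ≤ 1.
A polynomial solution: f(k) = -2*(k + 1).
Get s_k = R·t_k = 2**(2 - k)*(-k - 1) with R(k) = B(k−1)f(k)/C(k) = -2*(k + 1)/k.
Check: Δs_k = 2**(1 - k)*k. ✓
Σ_(k=1)^(10) t_k = s_(11) − s_(1) = -3/128 − (-4) = 509/128.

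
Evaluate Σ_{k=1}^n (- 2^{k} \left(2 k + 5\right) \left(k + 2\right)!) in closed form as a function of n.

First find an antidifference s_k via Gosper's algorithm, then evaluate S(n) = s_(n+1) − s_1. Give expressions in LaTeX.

Compute t_(k+1)/t_k: get 2*(k + 3)*(2*k + 7)/(2*k + 5).
Normal form (A,B,C) = (2*k + 6, 1, k + 5/2).
f must satisfy (2*k + 6)·f(k+1) − (1)·f(k) = k + 5/2.
Bound: deg f ≤ 0.
Solving with deg f ≤ 0: f(k) = 1/2.
R(k) = B(k−1)·f(k)/C(k) = 1/(2*k + 5); s_k = R·t_k = -2**k*factorial(k + 2).
Verify: -2**k*(2*k + 5)*factorial(k + 2) matches t_k.
Telescope: S(n) = s_(n+1) − s_(1) = -2**(n + 1)*factorial(n + 3) − (-12) = -2*2**n*factorial(n + 3) + 12.

S(n) = - 2 \cdot 2^{n} \left(n + 3\right)! + 12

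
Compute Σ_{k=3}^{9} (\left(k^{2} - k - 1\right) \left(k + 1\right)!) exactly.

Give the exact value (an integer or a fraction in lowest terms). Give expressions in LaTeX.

Step 1: r(k) = (k + 2)*(k - (k + 1)**2 + 2)/(-k**2 + k + 1).
So A=k + 2 and B=1, with C=k**2 - k - 1.
Set up (k + 2)·f(k+1) − (1)·f(k) − (k**2 - k - 1) = 0.
Degrees (1,0,2) ⇒ d ≤ 1.
Coefficient equations give f(k) = k - 3.
Then R = B(k−1)f/C = (k - 3)/(k**2 - k - 1), so s_k = R(k)·t_k = (k - 3)*factorial(k + 1).
Verify: (k**2 - k - 1)*factorial(k + 1) matches t_k.
Σ_(k=3)^(9) t_k = s_(10) − s_(3) = 279417600 − (0) = 279417600.

Σ = 279417600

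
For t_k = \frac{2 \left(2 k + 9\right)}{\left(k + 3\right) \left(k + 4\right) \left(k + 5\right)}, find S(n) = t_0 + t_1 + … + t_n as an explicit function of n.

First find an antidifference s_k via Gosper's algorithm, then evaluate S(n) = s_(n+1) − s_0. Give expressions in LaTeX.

S(n) = \frac{5 n^{2} + 29 n + 24}{4 \left(n^{2} + 9 n + 20\right)}

Ratio r(k) = (k + 3)*(2*k + 11)/((k + 6)*(2*k + 9)).
Take A(k)=k + 3, B(k)=k + 6, C(k)=k + 9/2.
Set up (k + 3)·f(k+1) − (k + 5)·f(k) − (k + 9/2) = 0.
From deg A=1, deg B=1, deg C=1: d=2.
Coefficient equations give f(k) = k*(5*k + 19)/16.
Get s_k = R·t_k = k*(5*k + 19)/(4*(k + 3)*(k + 4)) with R(k) = B(k−1)f(k)/C(k) = k*(k + 5)*(5*k + 19)/(8*(2*k + 9)).
s_(k+1) − s_k = 2*(2*k + 9)/(k**3 + 12*k**2 + 47*k + 60) = t_k.
Evaluate: s_(n+1) = (5*n**2 + 29*n + 24)/(4*(n**2 + 9*n + 20)); subtract s_(0) = 0 ⇒ S(n) = (5*n**2 + 29*n + 24)/(4*(n**2 + 9*n + 20)).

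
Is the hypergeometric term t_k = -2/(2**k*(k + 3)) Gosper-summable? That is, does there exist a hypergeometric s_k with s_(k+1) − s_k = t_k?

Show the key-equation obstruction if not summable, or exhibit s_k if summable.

Compute t_(k+1)/t_k: get (k + 3)/(2*(k + 4)).
So A=k/2 + 3/2 and B=k + 4, with C=1.
Solve (k/2 + 3/2)·f(k+1) − (k + 3)·f(k) = 1.
d = -1 from the (1,1,0) case.
d = -1 < 0 ⇒ no nonzero polynomial f; not summable.

No — key equation has no polynomial f.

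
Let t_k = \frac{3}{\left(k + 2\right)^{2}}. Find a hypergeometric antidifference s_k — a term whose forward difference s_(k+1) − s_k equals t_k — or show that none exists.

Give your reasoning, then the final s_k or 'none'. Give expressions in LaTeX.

no hypergeometric antidifference exists

Compute t_(k+1)/t_k: get (k + 2)**2/(k + 3)**2.
Factor: A=k**2 + 4*k + 4; B=k**2 + 6*k + 9; C=1.
f must satisfy (k**2 + 4*k + 4)·f(k+1) − (k**2 + 4*k + 4)·f(k) = 1.
Degrees (2,2,0) ⇒ d ≤ 0.
Put f(k) = c0: A·f(k+1) − B(k−1)·f(k) − C = -1; need -1 = 0 — inconsistent ⇒ no f, not summable.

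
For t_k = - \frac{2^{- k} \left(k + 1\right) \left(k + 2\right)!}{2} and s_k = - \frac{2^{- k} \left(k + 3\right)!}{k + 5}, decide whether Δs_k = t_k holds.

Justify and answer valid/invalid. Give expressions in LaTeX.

Invalid: residual \frac{2^{- k} \left(k^{2} + 6 k + 3\right) \left(k + 2\right)!}{\left(k + 5\right) \left(k + 6\right)} ≠ 0.

s_(k+1) = -factorial(k + 4)/(2*2**k*(k + 6))
s_(k+1) − s_k = -(k**2 + 7*k + 8)*factorial(k + 3)/(2*2**k*(k + 5)*(k + 6))
(s_(k+1) − s_k) − t_k = (k**2 + 6*k + 3)*factorial(k + 2)/(2**k*(k + 5)*(k + 6))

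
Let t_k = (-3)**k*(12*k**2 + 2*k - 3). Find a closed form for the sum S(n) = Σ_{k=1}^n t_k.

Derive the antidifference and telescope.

S(n) = 9*(-3)**n*n**2 + 6*(-3)**n*n - 3*(-3)**n + 3

t_(k+1)/t_k = 3*(-2*k - 12*(k + 1)**2 + 1)/(12*k**2 + 2*k - 3).
So A=-3 and B=1, with C=k**2 + k/6 - 1/4.
Set up (-3)·f(k+1) − (1)·f(k) − (k**2 + k/6 - 1/4) = 0.
Bound: deg f ≤ 2.
Solving with deg f ≤ 2: f(k) = -k*(3*k - 4)/12.
So s_k = (B(k−1)f/C)·t_k = (-k*(3*k - 4)/(12*k**2 + 2*k - 3))·t_k = (-3)**k*k*(4 - 3*k).
Check: Δs_k = (-3)**k*(12*k**2 + 2*k - 3). ✓
Telescope: S(n) = s_(n+1) − s_(1) = (-3)**(n + 1)*(-3*n**2 - 2*n + 1) − (-3) = 9*(-3)**n*n**2 + 6*(-3)**n*n - 3*(-3)**n + 3.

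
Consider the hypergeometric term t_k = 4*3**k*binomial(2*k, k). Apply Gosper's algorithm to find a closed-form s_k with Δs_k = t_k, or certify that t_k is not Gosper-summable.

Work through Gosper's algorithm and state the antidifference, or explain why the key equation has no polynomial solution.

none — t_k is not Gosper-summable

r(k) = 6*(2*k + 1)/(k + 1) after simplifying.
Gosper form: A/B · C(k+1)/C(k) with A=12*k + 6, B=k + 1, C=1.
Solve (12*k + 6)·f(k+1) − (k)·f(k) = 1.
deg f ≤ -1 (via 1,1,0).
deg f ≤ -1 is impossible — no certificate.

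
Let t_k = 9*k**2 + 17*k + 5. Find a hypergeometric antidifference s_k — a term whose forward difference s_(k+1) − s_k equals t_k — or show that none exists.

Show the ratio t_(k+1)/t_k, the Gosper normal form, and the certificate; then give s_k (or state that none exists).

s_k = k*(3*k**2 + 4*k - 2)

t_(k+1)/t_k = (9*k**2 + 35*k + 31)/(9*k**2 + 17*k + 5).
Take A(k)=1, B(k)=1, C(k)=k**2 + 17*k/9 + 5/9.
Key eq: (1)·f(k+1) = (1)·f(k) + (k**2 + 17*k/9 + 5/9).
Bound: deg f ≤ 3.
Solve for f: f(k) = k*(3*k**2 + 4*k - 2)/9 (degree 3 ≤ 3).
R(k) = B(k−1)·f(k)/C(k) = k*(3*k**2 + 4*k - 2)/(9*k**2 + 17*k + 5); s_k = R·t_k = k*(3*k**2 + 4*k - 2).
Δs = 9*k**2 + 17*k + 5, as required.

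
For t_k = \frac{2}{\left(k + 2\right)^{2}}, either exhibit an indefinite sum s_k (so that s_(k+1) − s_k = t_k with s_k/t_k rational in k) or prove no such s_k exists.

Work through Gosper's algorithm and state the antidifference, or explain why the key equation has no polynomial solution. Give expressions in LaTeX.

t_(k+1)/t_k = (k + 2)**2/(k + 3)**2.
Normal form (A,B,C) = (k**2 + 4*k + 4, k**2 + 6*k + 9, 1).
Solve (k**2 + 4*k + 4)·f(k+1) − (k**2 + 4*k + 4)·f(k) = 1.
From deg A=2, deg B=2, deg C=0: d=0.
f = c0 ⇒ A·f(k+1) − B(k−1)·f(k) − C = -1. The system {-1 = 0} is inconsistent; no antidifference.

no hypergeometric antidifference exists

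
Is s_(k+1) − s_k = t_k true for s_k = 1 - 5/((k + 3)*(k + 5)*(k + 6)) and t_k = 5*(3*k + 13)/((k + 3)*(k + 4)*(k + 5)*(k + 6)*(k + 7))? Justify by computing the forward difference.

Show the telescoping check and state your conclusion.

Valid: the claim telescopes to t_k.

s_(k+1) = 1 - 5/((k + 4)*(k + 6)*(k + 7))
s_(k+1) − s_k = 5*(3*k + 13)/(k**5 + 25*k**4 + 245*k**3 + 1175*k**2 + 2754*k + 2520)
(s_(k+1) − s_k) − t_k = 0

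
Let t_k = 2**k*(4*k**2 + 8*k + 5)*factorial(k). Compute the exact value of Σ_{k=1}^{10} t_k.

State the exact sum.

Σ = 1880240947194

t_(k+1)/t_k = 2*(4*k**3 + 20*k**2 + 33*k + 17)/(4*k**2 + 8*k + 5).
A = 2*k + 2, B = 1, C = k**2 + 2*k + 5/4.
Solve (2*k + 2)·f(k+1) − (1)·f(k) = k**2 + 2*k + 5/4.
From deg A=1, deg B=0, deg C=2: d=1.
Coefficient equations give f(k) = (2*k + 1)/4.
Then R = B(k−1)f/C = (2*k + 1)/(4*k**2 + 8*k + 5), so s_k = R(k)·t_k = 2**k*(2*k + 1)*factorial(k).
Check: Δs_k = 2**k*(4*k**2 + 8*k + 5)*factorial(k). ✓
Evaluate s at k=11 and k=1: 1880240947200 and 6; difference 1880240947194.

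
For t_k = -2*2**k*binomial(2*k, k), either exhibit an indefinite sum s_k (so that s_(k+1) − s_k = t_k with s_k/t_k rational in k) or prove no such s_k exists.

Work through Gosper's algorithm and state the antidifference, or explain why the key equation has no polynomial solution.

The ratio is 4*(2*k + 1)/(k + 1).
Normal form (A,B,C) = (8*k + 4, k + 1, 1).
Set up (8*k + 4)·f(k+1) − (k)·f(k) − (1) = 0.
d = -1 from the (1,1,0) case.
Negative degree bound (-1): no f exists, t_k not Gosper-summable.

none (Gosper's algorithm certifies no s_k)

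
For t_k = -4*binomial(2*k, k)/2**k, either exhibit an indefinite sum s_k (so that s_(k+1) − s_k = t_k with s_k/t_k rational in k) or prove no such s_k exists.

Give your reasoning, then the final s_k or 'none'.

Compute t_(k+1)/t_k: get (2*k + 1)/(k + 1).
Gosper form: A/B · C(k+1)/C(k) with A=2*k + 1, B=k + 1, C=1.
Key eq: (2*k + 1)·f(k+1) = (k)·f(k) + (1).
deg f ≤ -1 (via 1,1,0).
d = -1 < 0 ⇒ no nonzero polynomial f; not summable.

none — t_k is not Gosper-summable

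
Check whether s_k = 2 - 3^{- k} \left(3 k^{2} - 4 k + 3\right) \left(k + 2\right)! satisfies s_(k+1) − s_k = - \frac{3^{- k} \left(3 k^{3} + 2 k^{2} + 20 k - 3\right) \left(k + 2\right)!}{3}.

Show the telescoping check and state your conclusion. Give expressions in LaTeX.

s_(k+1) = 3**(-k - 1)*(4*k - 3*(k + 1)**2 + 1)*factorial(k + 3) + 2
s_(k+1) − s_k = -(3*k**3 + 2*k**2 + 20*k - 3)*factorial(k + 2)/(3*3**k)
(s_(k+1) − s_k) − t_k = 0

Valid — Δs_k = t_k.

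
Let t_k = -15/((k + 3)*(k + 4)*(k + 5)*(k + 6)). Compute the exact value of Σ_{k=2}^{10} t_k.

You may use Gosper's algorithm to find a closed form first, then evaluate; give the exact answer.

Σ = -5/224

Compute t_(k+1)/t_k: get (k + 3)/(k + 7).
A = k + 3, B = k + 7, C = 1.
Set up (k + 3)·f(k+1) − (k + 6)·f(k) − (1) = 0.
d = 3 from the (1,1,0) case.
Solve for f: f(k) = k*(k**2 + 12*k + 47)/180 (degree 3 ≤ 3).
Certificate R = B(k−1)f/C = k*(k + 6)*(k**2 + 12*k + 47)/180 gives s_k = k*(-k**2 - 12*k - 47)/(12*(k + 3)*(k + 4)*(k + 5)).
s_(k+1) − s_k = -15/(k**4 + 18*k**3 + 119*k**2 + 342*k + 360) = t_k.
Sum = s_(11) − s_(2); s_(11) = -55/672, s_(2) = -5/84 ⇒ -5/224.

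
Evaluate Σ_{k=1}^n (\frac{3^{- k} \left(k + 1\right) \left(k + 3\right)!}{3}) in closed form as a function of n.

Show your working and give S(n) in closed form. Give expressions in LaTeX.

Step 1: r(k) = (k + 2)*(k + 4)/(3*(k + 1)).
So A=k/3 + 4/3 and B=1, with C=k + 1.
Set up (k/3 + 4/3)·f(k+1) − (1)·f(k) − (k + 1) = 0.
From deg A=1, deg B=0, deg C=1: d=0.
Match coefficients ⇒ f(k) = 3.
Then R = B(k−1)f/C = 3/(k + 1), so s_k = R(k)·t_k = factorial(k + 3)/3**k.
Check: Δs_k = (k + 1)*factorial(k + 3)/(3*3**k). ✓
Evaluate: s_(n+1) = 3**(-n - 1)*factorial(n + 4); subtract s_(1) = 8 ⇒ S(n) = -8 + factorial(n + 4)/(3*3**n).

S(n) = -8 + \frac{3^{- n} \left(n + 4\right)!}{3}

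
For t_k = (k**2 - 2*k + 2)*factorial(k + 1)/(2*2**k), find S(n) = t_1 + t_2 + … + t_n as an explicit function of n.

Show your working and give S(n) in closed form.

r(k) = (k**3 + 2*k**2 + k + 2)/(2*(k**2 - 2*k + 2)) after simplifying.
A = k/2 + 1, B = 1, C = k**2 - 2*k + 2.
Solve (k/2 + 1)·f(k+1) − (1)·f(k) = k**2 - 2*k + 2.
Degrees (1,0,2) ⇒ d ≤ 1.
Solving with deg f ≤ 1: f(k) = 2*(k - 3).
R(k) = B(k−1)·f(k)/C(k) = 2*(k - 3)/(k**2 - 2*k + 2); s_k = R·t_k = (k - 3)*factorial(k + 1)/2**k.
s_(k+1) − s_k = (k**2 - 2*k + 2)*factorial(k + 1)/(2*2**k) = t_k.
Telescope: S(n) = s_(n+1) − s_(1) = 2**(-n - 1)*(n - 2)*factorial(n + 2) − (-2) = 2**(-n - 1)*(2**(n + 2) + n**3*factorial(n) + n**2*factorial(n) - 4*n*factorial(n) - 4*factorial(n)).

S(n) = 2**(-n - 1)*(2**(n + 2) + n**3*factorial(n) + n**2*factorial(n) - 4*n*factorial(n) - 4*factorial(n))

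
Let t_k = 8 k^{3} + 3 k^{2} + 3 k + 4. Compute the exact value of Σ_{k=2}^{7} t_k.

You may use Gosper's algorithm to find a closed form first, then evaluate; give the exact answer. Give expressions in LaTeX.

Ratio r(k) = (8*k**3 + 27*k**2 + 33*k + 18)/(8*k**3 + 3*k**2 + 3*k + 4).
Normal form (A,B,C) = (1, 1, k**3 + 3*k**2/8 + 3*k/8 + 1/2).
Solve (1)·f(k+1) − (1)·f(k) = k**3 + 3*k**2/8 + 3*k/8 + 1/2.
From deg A=0, deg B=0, deg C=3: d=4.
A polynomial solution: f(k) = k*(2*k**3 - 3*k**2 + 2*k + 3)/8.
R(k) = B(k−1)·f(k)/C(k) = k*(2*k**3 - 3*k**2 + 2*k + 3)/(8*k**3 + 3*k**2 + 3*k + 4); s_k = R·t_k = k*(2*k**3 - 3*k**2 + 2*k + 3).
Check: Δs_k = 8*k**3 + 3*k**2 + 3*k + 4. ✓
Telescoping: Σ = s_(8) − s_(2) = 6808 − (22) = 6786.

Σ = 6786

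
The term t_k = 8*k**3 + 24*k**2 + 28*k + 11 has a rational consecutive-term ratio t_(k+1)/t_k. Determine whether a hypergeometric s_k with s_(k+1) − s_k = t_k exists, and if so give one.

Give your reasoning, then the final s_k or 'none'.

s_k = k*(2*k**3 + 4*k**2 + 4*k + 1)

Step 1: r(k) = (8*k**3 + 48*k**2 + 100*k + 71)/(8*k**3 + 24*k**2 + 28*k + 11).
Take A(k)=1, B(k)=1, C(k)=k**3 + 3*k**2 + 7*k/2 + 11/8.
f must satisfy (1)·f(k+1) − (1)·f(k) = k**3 + 3*k**2 + 7*k/2 + 11/8.
Degrees (0,0,3) ⇒ d ≤ 4.
Solving with deg f ≤ 4: f(k) = k*(2*k**3 + 4*k**2 + 4*k + 1)/8.
Get s_k = R·t_k = k*(2*k**3 + 4*k**2 + 4*k + 1) with R(k) = B(k−1)f(k)/C(k) = k*(2*k**3 + 4*k**2 + 4*k + 1)/(8*k**3 + 24*k**2 + 28*k + 11).
Verify: 8*k**3 + 24*k**2 + 28*k + 11 matches t_k.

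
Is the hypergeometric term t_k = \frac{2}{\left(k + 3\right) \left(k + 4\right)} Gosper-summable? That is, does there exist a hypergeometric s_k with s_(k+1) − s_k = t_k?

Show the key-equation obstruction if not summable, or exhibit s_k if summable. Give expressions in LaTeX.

Yes. s_k = \frac{2 k}{3 \left(k + 3\right)}.

Ratio r(k) = (k + 3)/(k + 5).
Factor: A=k + 3; B=k + 5; C=1.
Solve (k + 3)·f(k+1) − (k + 4)·f(k) = 1.
deg f ≤ 1 (via 1,1,0).
Coefficient equations give f(k) = k/3.
Get s_k = R·t_k = 2*k/(3*(k + 3)) with R(k) = B(k−1)f(k)/C(k) = k*(k + 4)/3.
s_(k+1) − s_k = 2/(k**2 + 7*k + 12) = t_k.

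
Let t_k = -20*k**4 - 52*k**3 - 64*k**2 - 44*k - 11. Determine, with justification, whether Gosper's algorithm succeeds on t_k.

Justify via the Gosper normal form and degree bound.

r(k) = (20*k**4 + 132*k**3 + 340*k**2 + 408*k + 191)/(20*k**4 + 52*k**3 + 64*k**2 + 44*k + 11) after simplifying.
So A=1 and B=1, with C=k**4 + 13*k**3/5 + 16*k**2/5 + 11*k/5 + 11/20.
Key eq: (1)·f(k+1) = (1)·f(k) + (k**4 + 13*k**3/5 + 16*k**2/5 + 11*k/5 + 11/20).
deg f ≤ 5 (via 0,0,4).
Coefficient equations give f(k) = k*(4*k**4 + 3*k**3 + 2*k**2 + 3*k - 1)/20.
Certificate R = B(k−1)f/C = k*(4*k**4 + 3*k**3 + 2*k**2 + 3*k - 1)/(20*k**4 + 52*k**3 + 64*k**2 + 44*k + 11) gives s_k = k*(-4*k**4 - 3*k**3 - 2*k**2 - 3*k + 1).
Δs = -20*k**4 - 52*k**3 - 64*k**2 - 44*k - 11, as required.

Yes. s_k = k*(-4*k**4 - 3*k**3 - 2*k**2 - 3*k + 1).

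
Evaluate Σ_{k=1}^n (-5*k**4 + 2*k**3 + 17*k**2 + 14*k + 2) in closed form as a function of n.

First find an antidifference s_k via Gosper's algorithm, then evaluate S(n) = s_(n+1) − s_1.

Step 1: r(k) = (5*k**4 + 18*k**3 + 7*k**2 - 34*k - 30)/(5*k**4 - 2*k**3 - 17*k**2 - 14*k - 2).
Take A(k)=1, B(k)=1, C(k)=k**4 - 2*k**3/5 - 17*k**2/5 - 14*k/5 - 2/5.
Need (1)·f(k+1) − (1)·f(k) = k**4 - 2*k**3/5 - 17*k**2/5 - 14*k/5 - 2/5.
d = 5 from the (0,0,4) case.
Solve for f: f(k) = k*(k**4 - 3*k**3 - 3*k**2 + k + 2)/5 (degree 5 ≤ 5).
R(k) = B(k−1)·f(k)/C(k) = k*(k**4 - 3*k**3 - 3*k**2 + k + 2)/(5*k**4 - 2*k**3 - 17*k**2 - 14*k - 2); s_k = R·t_k = k*(-k**4 + 3*k**3 + 3*k**2 - k - 2).
Check: Δs_k = -5*k**4 + 2*k**3 + 17*k**2 + 14*k + 2. ✓
Telescope: S(n) = s_(n+1) − s_(1) = -n**5 - 2*n**4 + 5*n**3 + 16*n**2 + 12*n + 2 − (2) = n*(-n**4 - 2*n**3 + 5*n**2 + 16*n + 12).

S(n) = n*(-n**4 - 2*n**3 + 5*n**2 + 16*n + 12)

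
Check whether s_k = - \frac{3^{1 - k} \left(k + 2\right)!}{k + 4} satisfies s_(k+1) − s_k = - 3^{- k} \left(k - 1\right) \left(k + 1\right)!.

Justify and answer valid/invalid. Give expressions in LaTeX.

s_(k+1) = -factorial(k + 3)/(3**k*(k + 5))
s_(k+1) − s_k = -(k**2 + 4*k - 3)*factorial(k + 2)/(3**k*(k + 4)*(k + 5))
(s_(k+1) − s_k) − t_k = 2*(k**2 + 3*k - 7)*factorial(k + 1)/(3**k*(k + 4)*(k + 5))

Invalid: residual \frac{2 \cdot 3^{- k} \left(k^{2} + 3 k - 7\right) \left(k + 1\right)!}{\left(k + 4\right) \left(k + 5\right)} ≠ 0.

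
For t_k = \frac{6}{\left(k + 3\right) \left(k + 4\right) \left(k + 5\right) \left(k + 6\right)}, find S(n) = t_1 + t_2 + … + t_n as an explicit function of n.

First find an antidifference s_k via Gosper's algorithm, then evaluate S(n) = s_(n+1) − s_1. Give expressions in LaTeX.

Step 1: r(k) = (k + 3)/(k + 7).
Factor: A=k + 3; B=k + 7; C=1.
Key eq: (k + 3)·f(k+1) = (k + 6)·f(k) + (1).
deg f ≤ 3 (via 1,1,0).
Coefficient equations give f(k) = k*(k**2 + 12*k + 47)/180.
Then R = B(k−1)f/C = k*(k + 6)*(k**2 + 12*k + 47)/180, so s_k = R(k)·t_k = k*(k**2 + 12*k + 47)/(30*(k + 3)*(k + 4)*(k + 5)).
Δs = 6/(k**4 + 18*k**3 + 119*k**2 + 342*k + 360), as required.
Telescope: S(n) = s_(n+1) − s_(1) = (n**3 + 15*n**2 + 74*n + 60)/(30*(n**3 + 15*n**2 + 74*n + 120)) − (1/60) = n*(n**2 + 15*n + 74)/(60*(n**3 + 15*n**2 + 74*n + 120)).

S(n) = \frac{n \left(n^{2} + 15 n + 74\right)}{60 \left(n^{3} + 15 n^{2} + 74 n + 120\right)}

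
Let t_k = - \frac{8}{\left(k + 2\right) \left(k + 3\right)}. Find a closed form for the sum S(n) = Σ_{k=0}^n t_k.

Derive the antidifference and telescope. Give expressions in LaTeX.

Ratio r(k) = (k + 2)/(k + 4).
So A=k + 2 and B=k + 4, with C=1.
f must satisfy (k + 2)·f(k+1) − (k + 3)·f(k) = 1.
Bound: deg f ≤ 1.
Coefficient equations give f(k) = k/2.
R(k) = B(k−1)·f(k)/C(k) = k*(k + 3)/2; s_k = R·t_k = -4*k/(k + 2).
Verify: -8/(k**2 + 5*k + 6) matches t_k.
Telescope: S(n) = s_(n+1) − s_(0) = 4*(-n - 1)/(n + 3) − (0) = 4*(-n - 1)/(n + 3).

S(n) = \frac{4 \left(- n - 1\right)}{n + 3}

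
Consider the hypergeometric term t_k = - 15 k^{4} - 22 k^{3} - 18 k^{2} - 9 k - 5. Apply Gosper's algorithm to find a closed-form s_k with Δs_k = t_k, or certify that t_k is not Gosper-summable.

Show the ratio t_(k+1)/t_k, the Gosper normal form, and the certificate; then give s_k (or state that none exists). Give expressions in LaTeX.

s_k = k \left(- 3 k^{4} + 2 k^{3} - k - 3\right)

Step 1: r(k) = (15*k**4 + 82*k**3 + 174*k**2 + 171*k + 69)/(15*k**4 + 22*k**3 + 18*k**2 + 9*k + 5).
A = 1, B = 1, C = k**4 + 22*k**3/15 + 6*k**2/5 + 3*k/5 + 1/3.
Key eq: (1)·f(k+1) = (1)·f(k) + (k**4 + 22*k**3/15 + 6*k**2/5 + 3*k/5 + 1/3).
From deg A=0, deg B=0, deg C=4: d=5.
Solving with deg f ≤ 5: f(k) = k*(3*k**4 - 2*k**3 + k + 3)/15.
So s_k = (B(k−1)f/C)·t_k = (k*(3*k**4 - 2*k**3 + k + 3)/(15*k**4 + 22*k**3 + 18*k**2 + 9*k + 5))·t_k = k*(-3*k**4 + 2*k**3 - k - 3).
s_(k+1) − s_k = -15*k**4 - 22*k**3 - 18*k**2 - 9*k - 5 = t_k.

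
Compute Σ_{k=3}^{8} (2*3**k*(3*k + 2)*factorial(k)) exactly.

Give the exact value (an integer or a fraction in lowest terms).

Σ = 14285133756

t_(k+1)/t_k = 3*(k + 1)*(3*k + 5)/(3*k + 2).
Factor: A=3*k + 3; B=1; C=k + 2/3.
Solve (3*k + 3)·f(k+1) − (1)·f(k) = k + 2/3.
d = 0 from the (1,0,1) case.
Solving with deg f ≤ 0: f(k) = 1/3.
R(k) = B(k−1)·f(k)/C(k) = 1/(3*k + 2); s_k = R·t_k = 2*3**k*factorial(k).
s_(k+1) − s_k = 2*3**k*(3*k + 2)*factorial(k) = t_k.
Σ_(k=3)^(8) t_k = s_(9) − s_(3) = 14285134080 − (324) = 14285133756.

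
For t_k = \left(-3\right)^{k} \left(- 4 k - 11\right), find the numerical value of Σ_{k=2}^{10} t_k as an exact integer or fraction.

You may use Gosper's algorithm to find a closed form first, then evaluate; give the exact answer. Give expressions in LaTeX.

r(k) = 3*(-4*k - 15)/(4*k + 11) after simplifying.
Take A(k)=-3, B(k)=1, C(k)=k + 11/4.
f must satisfy (-3)·f(k+1) − (1)·f(k) = k + 11/4.
deg f ≤ 1 (via 0,0,1).
Match coefficients ⇒ f(k) = -(k + 2)/4.
Certificate R = B(k−1)f/C = -(k + 2)/(4*k + 11) gives s_k = (-3)**k*(k + 2).
Check: Δs_k = (-3)**k*(-4*k - 11). ✓
Sum = s_(11) − s_(2); s_(11) = -2302911, s_(2) = 36 ⇒ -2302947.

Σ = -2302947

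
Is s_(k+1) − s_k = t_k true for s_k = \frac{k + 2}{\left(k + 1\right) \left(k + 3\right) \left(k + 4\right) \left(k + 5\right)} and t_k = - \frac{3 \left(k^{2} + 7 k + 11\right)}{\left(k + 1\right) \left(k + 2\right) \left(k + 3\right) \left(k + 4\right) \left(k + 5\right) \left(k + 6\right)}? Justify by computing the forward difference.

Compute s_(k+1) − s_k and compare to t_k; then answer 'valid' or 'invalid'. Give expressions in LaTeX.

s_(k+1) = (k + 3)/((k + 2)*(k + 4)*(k + 5)*(k + 6))
s_(k+1) − s_k = ((k + 1)*(k + 3)**2 - (k + 2)**2*(k + 6))/((k + 1)*(k + 2)*(k + 3)*(k + 4)*(k + 5)*(k + 6))
(s_(k+1) − s_k) − t_k = 2*(4*k + 9)/(k**6 + 21*k**5 + 175*k**4 + 735*k**3 + 1624*k**2 + 1764*k + 720)

Invalid: residual \frac{2 \left(4 k + 9\right)}{k^{6} + 21 k^{5} + 175 k^{4} + 735 k^{3} + 1624 k^{2} + 1764 k + 720} ≠ 0.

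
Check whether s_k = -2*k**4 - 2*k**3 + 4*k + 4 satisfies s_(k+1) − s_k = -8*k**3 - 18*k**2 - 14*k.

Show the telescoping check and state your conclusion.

s_(k+1) = 4*k - 2*(k + 1)**4 - 2*(k + 1)**3 + 8
s_(k+1) − s_k = 2*k*(-4*k**2 - 9*k - 7)
(s_(k+1) − s_k) − t_k = 0

Valid: the claim telescopes to t_k.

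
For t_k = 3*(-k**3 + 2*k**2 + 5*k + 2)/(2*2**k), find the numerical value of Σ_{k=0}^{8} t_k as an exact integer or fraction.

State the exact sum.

Σ = 1215/256

Step 1: r(k) = (k**3 + k**2 - 6*k - 8)/(2*(k**3 - 2*k**2 - 5*k - 2)).
Take A(k)=1/2, B(k)=1, C(k)=k**3 - 2*k**2 - 5*k - 2.
Key eq: (1/2)·f(k+1) = (1)·f(k) + (k**3 - 2*k**2 - 5*k - 2).
From deg A=0, deg B=0, deg C=3: d=3.
Solving with deg f ≤ 3: f(k) = -2*k**2*(k + 1).
Get s_k = R·t_k = 3*k**2*(k + 1)/2**k with R(k) = B(k−1)f(k)/C(k) = -2*k**2/(k**2 - 3*k - 2).
Δs = 3*(-k**3 + 2*k**2 + 5*k + 2)/(2*2**k), as required.
Σ_(k=0)^(8) t_k = s_(9) − s_(0) = 1215/256 − (0) = 1215/256.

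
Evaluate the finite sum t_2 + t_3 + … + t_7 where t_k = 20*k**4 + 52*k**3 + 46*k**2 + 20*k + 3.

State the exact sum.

Σ = 141168

r(k) = (20*k**4 + 132*k**3 + 322*k**2 + 348*k + 141)/(20*k**4 + 52*k**3 + 46*k**2 + 20*k + 3) after simplifying.
Normal form (A,B,C) = (1, 1, k**4 + 13*k**3/5 + 23*k**2/10 + k + 3/20).
Key eq: (1)·f(k+1) = (1)·f(k) + (k**4 + 13*k**3/5 + 23*k**2/10 + k + 3/20).
d = 5 from the (0,0,4) case.
Solving with deg f ≤ 5: f(k) = k**3*(4*k**2 + 3*k - 4)/20.
So s_k = (B(k−1)f/C)·t_k = (k**3*(4*k**2 + 3*k - 4)/(20*k**4 + 52*k**3 + 46*k**2 + 20*k + 3))·t_k = k**3*(4*k**2 + 3*k - 4).
Δs = 20*k**4 + 52*k**3 + 46*k**2 + 20*k + 3, as required.
Telescoping: Σ = s_(8) − s_(2) = 141312 − (144) = 141168.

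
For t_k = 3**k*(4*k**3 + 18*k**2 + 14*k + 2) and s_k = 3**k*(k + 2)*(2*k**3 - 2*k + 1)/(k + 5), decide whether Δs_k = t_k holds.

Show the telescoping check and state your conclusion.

Invalid: residual 3**(k + 1)*(-4*k**4 - 36*k**3 - 104*k**2 - 74*k - 9)/(k**2 + 11*k + 30) ≠ 0.

s_(k+1) = -3**(k + 1)*(k + 3)*(2*k - 2*(k + 1)**3 + 1)/(k + 6)
s_(k+1) − s_k = 3**k*(4*k**5 + 50*k**4 + 224*k**3 + 384*k**2 + 220*k + 33)/(k**2 + 11*k + 30)
(s_(k+1) − s_k) − t_k = 3**(k + 1)*(-4*k**4 - 36*k**3 - 104*k**2 - 74*k - 9)/(k**2 + 11*k + 30)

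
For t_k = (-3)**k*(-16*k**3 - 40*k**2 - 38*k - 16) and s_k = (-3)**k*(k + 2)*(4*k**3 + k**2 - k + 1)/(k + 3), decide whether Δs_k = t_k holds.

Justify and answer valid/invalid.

s_(k+1) = (-3)**(k + 1)*(k + 3)*(-k + 4*(k + 1)**3 + (k + 1)**2)/(k + 4)
s_(k+1) − s_k = (-3)**k*(-16*k**5 - 136*k**4 - 418*k**3 - 603*k**2 - 439*k - 143)/(k**2 + 7*k + 12)
(s_(k+1) − s_k) − t_k = (-3)**k*(16*k**4 + 92*k**3 + 159*k**2 + 129*k + 49)/(k**2 + 7*k + 12)

Invalid: residual (-3)**k*(16*k**4 + 92*k**3 + 159*k**2 + 129*k + 49)/(k**2 + 7*k + 12) ≠ 0.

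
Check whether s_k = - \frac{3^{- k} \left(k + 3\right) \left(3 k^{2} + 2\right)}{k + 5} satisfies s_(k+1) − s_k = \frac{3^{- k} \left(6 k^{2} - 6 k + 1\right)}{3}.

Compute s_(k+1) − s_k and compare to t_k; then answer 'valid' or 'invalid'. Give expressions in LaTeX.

Invalid: residual \frac{2 \cdot 3^{- k} \left(- 6 k^{3} - 33 k^{2} + 29 k - 11\right)}{3 \left(k^{2} + 11 k + 30\right)} ≠ 0.

s_(k+1) = -(k + 4)*(3*(k + 1)**2 + 2)/(3*3**k*(k + 6))
s_(k+1) − s_k = (6*k**4 + 48*k**3 + 49*k**2 - 111*k + 8)/(3*3**k*(k**2 + 11*k + 30))
(s_(k+1) − s_k) − t_k = 2*(-6*k**3 - 33*k**2 + 29*k - 11)/(3*3**k*(k**2 + 11*k + 30))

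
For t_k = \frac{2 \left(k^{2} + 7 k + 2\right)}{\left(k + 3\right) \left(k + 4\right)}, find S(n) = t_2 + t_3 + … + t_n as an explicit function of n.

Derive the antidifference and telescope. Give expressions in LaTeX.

t_(k+1)/t_k = (k + 3)*(7*k + (k + 1)**2 + 9)/((k + 5)*(k**2 + 7*k + 2)).
So A=k + 3 and B=k + 5, with C=k**2 + 7*k + 2.
Set up (k + 3)·f(k+1) − (k + 4)·f(k) − (k**2 + 7*k + 2) = 0.
d = 2 from the (1,1,2) case.
Solving with deg f ≤ 2: f(k) = k*(3*k - 1)/3.
R(k) = B(k−1)·f(k)/C(k) = k*(k + 4)*(3*k - 1)/(3*(k**2 + 7*k + 2)); s_k = R·t_k = 2*k*(3*k - 1)/(3*(k + 3)).
Δs = 2*(k**2 + 7*k + 2)/(k**2 + 7*k + 12), as required.
Σ_(k=2)^n t_k = s_(n+1) − s_(2) = (2*(3*n**2 + 5*n + 2)/(3*(n + 4))) − (4/3), i.e. 2*(n**2 + n - 2)/(n + 4).

S(n) = \frac{2 \left(n^{2} + n - 2\right)}{n + 4}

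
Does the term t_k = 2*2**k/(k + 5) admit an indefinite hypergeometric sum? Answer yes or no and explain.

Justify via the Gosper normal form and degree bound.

Ratio r(k) = 2*(k + 5)/(k + 6).
Take A(k)=2*k + 10, B(k)=k + 6, C(k)=1.
Solve (2*k + 10)·f(k+1) − (k + 5)·f(k) = 1.
deg f ≤ -1 (via 1,1,0).
Negative degree bound (-1): no f exists, t_k not Gosper-summable.

No — negative degree bound, so no certificate f.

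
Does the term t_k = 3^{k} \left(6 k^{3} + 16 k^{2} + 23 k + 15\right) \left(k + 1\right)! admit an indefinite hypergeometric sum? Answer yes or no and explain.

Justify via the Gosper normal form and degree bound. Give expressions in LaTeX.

Yes. s_k = 3^{k} \left(2 k^{2} - 2 k + 3\right) \left(k + 1\right)!.

Compute t_(k+1)/t_k: get 3*(6*k**4 + 46*k**3 + 141*k**2 + 206*k + 120)/(6*k**3 + 16*k**2 + 23*k + 15).
Gosper form: A/B · C(k+1)/C(k) with A=3*k + 6, B=1, C=k**3 + 8*k**2/3 + 23*k/6 + 5/2.
Need (3*k + 6)·f(k+1) − (1)·f(k) = k**3 + 8*k**2/3 + 23*k/6 + 5/2.
Bound: deg f ≤ 2.
Solving with deg f ≤ 2: f(k) = (2*k**2 - 2*k + 3)/6.
R(k) = B(k−1)·f(k)/C(k) = (2*k**2 - 2*k + 3)/(6*k**3 + 16*k**2 + 23*k + 15); s_k = R·t_k = 3**k*(2*k**2 - 2*k + 3)*factorial(k + 1).
s_(k+1) − s_k = 3**k*(6*k**3 + 16*k**2 + 23*k + 15)*factorial(k + 1) = t_k.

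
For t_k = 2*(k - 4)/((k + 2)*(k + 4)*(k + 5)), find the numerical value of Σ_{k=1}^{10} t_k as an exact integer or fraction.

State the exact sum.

The ratio is (k - 3)*(k + 2)*(k + 4)/((k - 4)*(k + 3)*(k + 6)).
Normal form (A,B,C) = (k + 2, k + 6, k**2 - k - 12).
Need (k + 2)·f(k+1) − (k + 5)·f(k) = k**2 - k - 12.
Degrees (1,1,2) ⇒ d ≤ 3.
Solve for f: f(k) = -k*(k**2 + 21*k + 50)/12 (degree 3 ≤ 3).
So s_k = (B(k−1)f/C)·t_k = (-k*(k + 5)*(k**2 + 21*k + 50)/(12*(k - 4)*(k + 3)))·t_k = k*(-k**2 - 21*k - 50)/(6*(k**3 + 9*k**2 + 26*k + 24)).
Check: Δs_k = 2*(k - 4)/(k**3 + 11*k**2 + 38*k + 40). ✓
Σ_(k=1)^(10) t_k = s_(11) − s_(1) = -737/2730 − (-1/5) = -191/2730.

Σ = -191/2730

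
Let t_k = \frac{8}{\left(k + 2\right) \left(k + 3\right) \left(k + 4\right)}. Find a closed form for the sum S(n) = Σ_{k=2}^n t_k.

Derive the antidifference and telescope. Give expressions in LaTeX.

t_(k+1)/t_k = (k + 2)/(k + 5).
Take A(k)=k + 2, B(k)=k + 5, C(k)=1.
Key eq: (k + 2)·f(k+1) = (k + 4)·f(k) + (1).
Degrees (1,1,0) ⇒ d ≤ 2.
A polynomial solution: f(k) = k*(k + 5)/12.
Then R = B(k−1)f/C = k*(k + 4)*(k + 5)/12, so s_k = R(k)·t_k = 2*k*(k + 5)/(3*(k + 2)*(k + 3)).
Δs = 8/(k**3 + 9*k**2 + 26*k + 24), as required.
Evaluate: s_(n+1) = 2*(n**2 + 7*n + 6)/(3*(n**2 + 7*n + 12)); subtract s_(2) = 7/15 ⇒ S(n) = (n**2 + 7*n - 8)/(5*(n**2 + 7*n + 12)).

S(n) = \frac{n^{2} + 7 n - 8}{5 \left(n^{2} + 7 n + 12\right)}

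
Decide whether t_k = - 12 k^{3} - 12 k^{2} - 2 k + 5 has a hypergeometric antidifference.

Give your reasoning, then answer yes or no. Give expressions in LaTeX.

Yes. s_k = k \left(- 3 k^{3} + 2 k^{2} + 2 k + 4\right).

r(k) = (12*k**3 + 48*k**2 + 62*k + 21)/(12*k**3 + 12*k**2 + 2*k - 5) after simplifying.
Factor: A=1; B=1; C=k**3 + k**2 + k/6 - 5/12.
Need (1)·f(k+1) − (1)·f(k) = k**3 + k**2 + k/6 - 5/12.
Bound: deg f ≤ 4.
Coefficient equations give f(k) = k*(3*k**3 - 2*k**2 - 2*k - 4)/12.
Certificate R = B(k−1)f/C = k*(3*k**3 - 2*k**2 - 2*k - 4)/(12*k**3 + 12*k**2 + 2*k - 5) gives s_k = k*(-3*k**3 + 2*k**2 + 2*k + 4).
Verify: -12*k**3 - 12*k**2 - 2*k + 5 matches t_k.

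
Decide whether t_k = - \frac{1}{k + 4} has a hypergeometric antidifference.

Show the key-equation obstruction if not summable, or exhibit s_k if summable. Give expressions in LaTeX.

Compute t_(k+1)/t_k: get (k + 4)/(k + 5).
So A=k + 4 and B=k + 5, with C=1.
Set up (k + 4)·f(k+1) − (k + 4)·f(k) − (1) = 0.
Degrees (1,1,0) ⇒ d ≤ 0.
f = c0 ⇒ A·f(k+1) − B(k−1)·f(k) − C = -1. The system {-1 = 0} is inconsistent; no antidifference.

No; the coefficient equations for f are inconsistent.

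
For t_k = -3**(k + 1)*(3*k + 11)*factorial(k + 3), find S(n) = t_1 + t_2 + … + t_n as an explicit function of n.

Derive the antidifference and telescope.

S(n) = -9*3**n*factorial(n + 4) + 216

r(k) = 3*(k + 4)*(3*k + 14)/(3*k + 11) after simplifying.
Factor: A=3*k + 12; B=1; C=k + 11/3.
Need (3*k + 12)·f(k+1) − (1)·f(k) = k + 11/3.
From deg A=1, deg B=0, deg C=1: d=0.
Match coefficients ⇒ f(k) = 1/3.
Certificate R = B(k−1)f/C = 1/(3*k + 11) gives s_k = -3**(k + 1)*factorial(k + 3).
s_(k+1) − s_k = -3**(k + 1)*(3*k + 11)*factorial(k + 3) = t_k.
s_(n+1) = -3**(n + 2)*factorial(n + 4) and s_(1) = -216, so S(n) = -9*3**n*factorial(n + 4) + 216.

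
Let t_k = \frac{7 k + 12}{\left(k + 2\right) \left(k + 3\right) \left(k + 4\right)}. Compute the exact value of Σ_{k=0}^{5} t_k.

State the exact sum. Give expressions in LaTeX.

Σ = 101/72

Step 1: r(k) = (k + 2)*(7*k + 19)/((k + 5)*(7*k + 12)).
So A=k + 2 and B=k + 5, with C=k + 12/7.
Set up (k + 2)·f(k+1) − (k + 4)·f(k) − (k + 12/7) = 0.
From deg A=1, deg B=1, deg C=1: d=2.
Match coefficients ⇒ f(k) = k*(13*k + 23)/42.
Get s_k = R·t_k = k*(13*k + 23)/(6*(k + 2)*(k + 3)) with R(k) = B(k−1)f(k)/C(k) = k*(k + 4)*(13*k + 23)/(6*(7*k + 12)).
s_(k+1) − s_k = (7*k + 12)/(k**3 + 9*k**2 + 26*k + 24) = t_k.
Telescoping: Σ = s_(6) − s_(0) = 101/72 − (0) = 101/72.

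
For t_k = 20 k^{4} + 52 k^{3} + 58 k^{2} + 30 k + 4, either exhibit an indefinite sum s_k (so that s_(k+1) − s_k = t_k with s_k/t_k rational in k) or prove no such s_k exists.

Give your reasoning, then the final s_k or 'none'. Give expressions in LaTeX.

s_k = k \left(4 k^{4} + 3 k^{3} - k - 2\right)

Ratio r(k) = (10*k**4 + 66*k**3 + 167*k**2 + 191*k + 82)/(10*k**4 + 26*k**3 + 29*k**2 + 15*k + 2).
So A=1 and B=1, with C=k**4 + 13*k**3/5 + 29*k**2/10 + 3*k/2 + 1/5.
Key eq: (1)·f(k+1) = (1)·f(k) + (k**4 + 13*k**3/5 + 29*k**2/10 + 3*k/2 + 1/5).
deg f ≤ 5 (via 0,0,4).
Match coefficients ⇒ f(k) = k*(k + 1)*(4*k**3 - k**2 + k - 2)/20.
Certificate R = B(k−1)f/C = k*(4*k**3 - k**2 + k - 2)/(2*(10*k**3 + 16*k**2 + 13*k + 2)) gives s_k = k*(4*k**4 + 3*k**3 - k - 2).
Δs = 20*k**4 + 52*k**3 + 58*k**2 + 30*k + 4, as required.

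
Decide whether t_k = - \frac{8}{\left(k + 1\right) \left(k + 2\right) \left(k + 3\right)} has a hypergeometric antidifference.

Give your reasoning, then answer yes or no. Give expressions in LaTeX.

Yes. s_k = \frac{2 k \left(- k - 3\right)}{\left(k + 1\right) \left(k + 2\right)}.

t_(k+1)/t_k = (k + 1)/(k + 4).
Gosper form: A/B · C(k+1)/C(k) with A=k + 1, B=k + 4, C=1.
Need (k + 1)·f(k+1) − (k + 3)·f(k) = 1.
Bound: deg f ≤ 2.
Solving with deg f ≤ 2: f(k) = k*(k + 3)/4.
Then R = B(k−1)f/C = k*(k + 3)**2/4, so s_k = R(k)·t_k = 2*k*(-k - 3)/((k + 1)*(k + 2)).
Δs = -8/(k**3 + 6*k**2 + 11*k + 6), as required.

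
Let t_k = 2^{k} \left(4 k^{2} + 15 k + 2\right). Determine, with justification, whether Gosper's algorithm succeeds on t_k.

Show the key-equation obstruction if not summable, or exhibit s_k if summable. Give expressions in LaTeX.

Yes. s_k = 2^{k} \left(4 k^{2} - k - 4\right).

The ratio is 2*(4*k**2 + 23*k + 21)/(4*k**2 + 15*k + 2).
A = 2, B = 1, C = k**2 + 15*k/4 + 1/2.
f must satisfy (2)·f(k+1) − (1)·f(k) = k**2 + 15*k/4 + 1/2.
deg f ≤ 2 (via 0,0,2).
Solving with deg f ≤ 2: f(k) = (4*k**2 - k - 4)/4.
Then R = B(k−1)f/C = (4*k**2 - k - 4)/(4*k**2 + 15*k + 2), so s_k = R(k)·t_k = 2**k*(4*k**2 - k - 4).
Check: Δs_k = 2**k*(4*k**2 + 15*k + 2). ✓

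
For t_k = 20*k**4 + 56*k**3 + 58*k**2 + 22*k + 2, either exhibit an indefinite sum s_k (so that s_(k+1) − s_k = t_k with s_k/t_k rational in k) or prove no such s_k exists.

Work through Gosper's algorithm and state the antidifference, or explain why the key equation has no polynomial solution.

Step 1: r(k) = (10*k**4 + 68*k**3 + 173*k**2 + 193*k + 79)/(10*k**4 + 28*k**3 + 29*k**2 + 11*k + 1).
A = 1, B = 1, C = k**4 + 14*k**3/5 + 29*k**2/10 + 11*k/10 + 1/10.
Solve (1)·f(k+1) − (1)·f(k) = k**4 + 14*k**3/5 + 29*k**2/10 + 11*k/10 + 1/10.
Bound: deg f ≤ 5.
Solve for f: f(k) = k**2*(2*k**3 + 2*k**2 - k - 2)/10 (degree 5 ≤ 5).
Certificate R = B(k−1)f/C = k**2*(2*k**3 + 2*k**2 - k - 2)/(10*k**4 + 28*k**3 + 29*k**2 + 11*k + 1) gives s_k = 2*k**2*(2*k**3 + 2*k**2 - k - 2).
Δs = 20*k**4 + 56*k**3 + 58*k**2 + 22*k + 2, as required.

s_k = 2*k**2*(2*k**3 + 2*k**2 - k - 2)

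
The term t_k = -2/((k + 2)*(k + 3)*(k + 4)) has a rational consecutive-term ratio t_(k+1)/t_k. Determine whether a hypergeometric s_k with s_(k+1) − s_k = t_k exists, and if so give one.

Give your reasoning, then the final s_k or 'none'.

s_k = k*(-k - 5)/(6*(k + 2)*(k + 3))

Step 1: r(k) = (k + 2)/(k + 5).
Gosper form: A/B · C(k+1)/C(k) with A=k + 2, B=k + 5, C=1.
f must satisfy (k + 2)·f(k+1) − (k + 4)·f(k) = 1.
deg f ≤ 2 (via 1,1,0).
Match coefficients ⇒ f(k) = k*(k + 5)/12.
Then R = B(k−1)f/C = k*(k + 4)*(k + 5)/12, so s_k = R(k)·t_k = k*(-k - 5)/(6*(k + 2)*(k + 3)).
Verify: -2/(k**3 + 9*k**2 + 26*k + 24) matches t_k.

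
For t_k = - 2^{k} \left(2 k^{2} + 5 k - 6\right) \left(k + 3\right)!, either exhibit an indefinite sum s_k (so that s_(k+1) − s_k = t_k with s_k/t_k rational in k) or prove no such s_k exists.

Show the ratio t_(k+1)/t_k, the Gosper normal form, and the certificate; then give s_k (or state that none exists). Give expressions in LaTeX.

s_k = - 2^{k} \left(k - 2\right) \left(k + 3\right)!

Ratio r(k) = 2*(2*k**3 + 17*k**2 + 37*k + 4)/(2*k**2 + 5*k - 6).
Factor: A=2*k + 8; B=1; C=k**2 + 5*k/2 - 3.
f must satisfy (2*k + 8)·f(k+1) − (1)·f(k) = k**2 + 5*k/2 - 3.
Degrees (1,0,2) ⇒ d ≤ 1.
Solving with deg f ≤ 1: f(k) = (k - 2)/2.
Certificate R = B(k−1)f/C = (k - 2)/(2*k**2 + 5*k - 6) gives s_k = -2**k*(k - 2)*factorial(k + 3).
Check: Δs_k = -2**k*(2*k**2 + 5*k - 6)*factorial(k + 3). ✓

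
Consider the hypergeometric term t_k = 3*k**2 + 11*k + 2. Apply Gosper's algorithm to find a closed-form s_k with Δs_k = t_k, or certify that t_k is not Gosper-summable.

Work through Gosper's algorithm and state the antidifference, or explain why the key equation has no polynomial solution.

s_k = k*(k**2 + 4*k - 3)

Compute t_(k+1)/t_k: get (3*k**2 + 17*k + 16)/(3*k**2 + 11*k + 2).
Gosper form: A/B · C(k+1)/C(k) with A=1, B=1, C=k**2 + 11*k/3 + 2/3.
f must satisfy (1)·f(k+1) − (1)·f(k) = k**2 + 11*k/3 + 2/3.
deg f ≤ 3 (via 0,0,2).
Solve for f: f(k) = k*(k**2 + 4*k - 3)/3 (degree 3 ≤ 3).
So s_k = (B(k−1)f/C)·t_k = (k*(k**2 + 4*k - 3)/(3*k**2 + 11*k + 2))·t_k = k*(k**2 + 4*k - 3).
s_(k+1) − s_k = 3*k**2 + 11*k + 2 = t_k.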